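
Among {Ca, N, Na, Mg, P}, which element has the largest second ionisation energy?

The second ionization energy removes an electron from the +1 ion. For each element: Ca⁺ still has 1 valence electron; N⁺ still has 4 valence electrons; Na⁺ is the bare [Ne] core; Mg⁺ still has 1 valence electron; P⁺ still has 4 valence electrons.
Core electrons are held far more tightly than valence electrons, so Na tops the IE_2 order.
Valence configurations: Ca⁺ [Ar]4s¹, N⁺ [He]2s²2p², Mg⁺ [Ne]3s¹, P⁺ [Ne]3s²3p².
The numbers (kJ/mol): Ca 1145, N 2856, Na 4562, Mg 1451, P 1907.
Putting it together, IE_2: Ca < Mg < P < N < Na.

Na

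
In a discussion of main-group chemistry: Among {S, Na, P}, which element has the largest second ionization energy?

Na

The second ionization energy removes an electron from the +1 ion. For each element: S⁺ still has 5 valence electrons; Na⁺ is the bare [Ne] core; P⁺ still has 4 valence electrons.
Core electrons are held far more tightly than valence electrons, so Na tops the IE_2 order.
Valence configurations: S⁺ [Ne]3s²3p³, P⁺ [Ne]3s²3p².
The numbers (kJ/mol): S 2252, Na 4562, P 1907.
Putting it together, IE_2: P < S < Na.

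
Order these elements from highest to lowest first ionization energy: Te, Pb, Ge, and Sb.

Te > Sb > Ge > Pb

Ge is in period 4, group 14; Sb is in period 5, group 15; Te is in period 5, group 16; Pb is in period 6, group 14.
IE₁ increases left→right with effective nuclear charge and decreases top→bottom as the valence shell moves farther out.
These span different periods and groups, so the two trends combine.
Ge > Pb: Ge sits above Pb in group 14, so the down-group effect alone puts Ge higher.
Sb > Ge: the two effects oppose for this pair; the across-period effect wins (831 vs 762 kJ/mol).
Te > Sb: Te lies to the right of Sb in period 5, so the across-period effect alone puts Te higher.
Approximate values (kJ/mol): Ge 762, Sb 831, Te 869, Pb 716.
So from highest to lowest: Te > Sb > Ge > Pb.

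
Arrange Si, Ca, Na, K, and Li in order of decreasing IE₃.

Consider each +2 ion: Si²⁺ still has 2 valence electrons; Ca²⁺ is the bare [Ar] core; Na²⁺ is already 1 electron into the core; K²⁺ is already 1 electron into the core; Li²⁺ is already 1 electron into the core.
Breaking into a closed-shell core is much more expensive than removing a leftover valence electron — K, Ca, Na and Li have the largest IE_3 here.
The numbers (kJ/mol): Si 3232, Ca 4912, Na 6910, K 4420, Li 11815.
Hence IE_3: Si < K < Ca < Na < Li.

Li > Na > Ca > K > Si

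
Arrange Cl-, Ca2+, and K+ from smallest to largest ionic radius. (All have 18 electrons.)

All of these have 18 electrons, so size is governed by nuclear charge alone: the more protons, the stronger the pull on the same electron cloud, and the smaller the ion.
Nuclear charges: Ca2+ (Z=20), K+ (Z=19), Cl- (Z=17).
Smallest to largest: Ca2+ < K+ < Cl-.

Ca2+ < K+ < Cl-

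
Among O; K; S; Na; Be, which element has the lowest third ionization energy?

Consider each +2 ion: O²⁺ still has 4 valence electrons; K²⁺ is already 1 electron into the core; S²⁺ still has 4 valence electrons; Na²⁺ is already 1 electron into the core; Be²⁺ is the bare [He] core.
Usually core removal costs more than valence removal, but here the competition is close: a tightly held n=2 valence electron can cost more to remove than an n=3 core electron, so the actual values have to decide it.
Valence configurations: O²⁺ [He]2s²2p², S²⁺ [Ne]3s²3p².
Approximate IE_3 values (kJ/mol): O 5300, K 4420, S 3357, Na 6910, Be 14849.
Overall IE_3 order: S < K < O < Na < Be.

S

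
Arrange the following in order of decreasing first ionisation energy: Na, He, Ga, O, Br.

He, O, Br, Ga, Na

He is in period 1, group 18; O is in period 2, group 16; Na is in period 3, group 1; Ga is in period 4, group 13; Br is in period 4, group 17.
First ionization energy rises across a period (greater Z_eff holds electrons more tightly) and falls down a group (valence electrons are farther from the nucleus).
Neither a single period nor a single group — weigh both effects.
Ga > Na: the two effects oppose for this pair; the across-period effect wins (579 vs 496 kJ/mol).
Br > Ga: both are in period 4; the period trend gives Br the larger value.
O > Br: the two effects oppose for this pair; the down-group effect wins (1314 vs 1140 kJ/mol).
He > O: both effects reinforce here, so He is clearly the higher of the two.
Approximate values (kJ/mol): He 2372, O 1314, Na 496, Ga 579, Br 1140.
So from highest to lowest: He > O > Br > Ga > Na.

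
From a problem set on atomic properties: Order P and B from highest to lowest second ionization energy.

After 1 electron has been removed, what remains? P⁺ still has 4 valence electrons; B⁺ still has 2 valence electrons.
All are still removing valence electrons, so compare the +1 ions as you would atoms: IE_2 generally rises across a period (higher Z_eff) and falls down a group (larger shell), subject to the usual subshell exceptions.
Valence configurations: P⁺ [Ne]3s²3p², B⁺ [He]2s².
Tabulated IE_2 (kJ/mol): P 1907, B 2427.
Hence IE_2: P < B.

B > P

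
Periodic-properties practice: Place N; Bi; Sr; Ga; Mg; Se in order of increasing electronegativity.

N is in period 2, group 15; Mg is in period 3, group 2; Ga is in period 4, group 13; Se is in period 4, group 16; Sr is in period 5, group 2; Bi is in period 6, group 15.
Atoms toward the upper right of the periodic table pull bonding electrons most strongly.
Neither a single period nor a single group — weigh both effects.
Mg > Sr: they share group 2; the group trend gives Mg the larger value.
Ga > Mg: period and group pull opposite ways; the across-period shift dominates (1.81 vs 1.31).
Bi > Ga: period and group pull opposite ways; the across-period shift dominates (2.02 vs 1.81).
Se > Bi: relative to Bi, both the across-period and down-group shifts push Se's electronegativity up.
N > Se: the two effects oppose for this pair; the down-group effect wins (3.04 vs 2.55).
For reference (Pauling): N 3.04, Mg 1.31, Ga 1.81, Se 2.55, Sr 0.95, Bi 2.02.
So from lowest to highest: Sr < Mg < Ga < Bi < Se < N.

Sr < Mg < Ga < Bi < Se < N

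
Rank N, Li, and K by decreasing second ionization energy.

Li, K, N

IE_2 is the cost of taking one more electron from the +1 cation: N⁺ still has 4 valence electrons; Li⁺ is the bare [He] core; K⁺ is the bare [Ar] core.
Core electrons are held far more tightly than valence electrons, so K and Li top the IE_2 order.
The numbers (kJ/mol): N 2856, Li 7298, K 3052.
Hence IE_2: N < K < Li.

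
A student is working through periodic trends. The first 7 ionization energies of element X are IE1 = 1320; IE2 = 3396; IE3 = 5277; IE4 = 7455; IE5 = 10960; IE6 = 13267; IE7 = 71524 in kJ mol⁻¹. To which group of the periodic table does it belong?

Look for the largest jump between consecutive ionization energies: IE7/IE6 ≈ 5.4, far larger than any earlier ratio.
That jump marks the point where a core electron is being removed. So the atom has 6 valence electrons.
A main-group element with 6 valence electrons is in group 16.

Group 16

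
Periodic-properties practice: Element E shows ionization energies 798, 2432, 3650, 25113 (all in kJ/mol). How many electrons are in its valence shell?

3

Look for the largest jump between consecutive ionization energies: IE4/IE3 ≈ 6.9, far larger than any earlier ratio.
That jump marks the point where a core electron is being removed. So the atom has 3 valence electrons.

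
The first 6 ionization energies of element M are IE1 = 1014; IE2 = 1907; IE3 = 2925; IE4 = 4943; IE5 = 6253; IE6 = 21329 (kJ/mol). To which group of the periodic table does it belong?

Group 15

Look for the largest jump between consecutive ionization energies: IE6/IE5 ≈ 3.4, far larger than any earlier ratio.
That jump marks the point where a core electron is being removed. So the atom has 5 valence electrons.
A main-group element with 5 valence electrons is in group 15.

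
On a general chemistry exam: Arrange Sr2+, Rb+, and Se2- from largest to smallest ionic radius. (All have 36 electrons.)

All of these have 36 electrons, so size is governed by nuclear charge alone: the more protons, the stronger the pull on the same electron cloud, and the smaller the ion.
Nuclear charges: Sr2+ (Z=38), Rb+ (Z=37), Se2- (Z=34).
Largest to smallest: Se2- > Rb+ > Sr2+.

Se2- > Rb+ > Sr2+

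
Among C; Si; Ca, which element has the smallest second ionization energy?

Ca

IE_2 is the cost of taking one more electron from the +1 cation: C⁺ still has 3 valence electrons; Si⁺ still has 3 valence electrons; Ca⁺ still has 1 valence electron.
All are still removing valence electrons, so compare the +1 ions as you would atoms: IE_2 generally rises across a period (higher Z_eff) and falls down a group (larger shell), subject to the usual subshell exceptions.
Valence configurations: C⁺ [He]2s²2p¹, Si⁺ [Ne]3s²3p¹, Ca⁺ [Ar]4s¹.
The numbers (kJ/mol): C 2353, Si 1577, Ca 1145.
Overall IE_2 order: Ca < Si < C.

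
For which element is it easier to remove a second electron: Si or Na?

Si

After 1 electron has been removed, what remains? Si⁺ still has 3 valence electrons; Na⁺ is the bare [Ne] core.
Breaking into a closed-shell core is much more expensive than removing a leftover valence electron — Na has the largest IE_2 here.
The numbers (kJ/mol): Si 1577, Na 4562.
Hence IE_2: Si < Na.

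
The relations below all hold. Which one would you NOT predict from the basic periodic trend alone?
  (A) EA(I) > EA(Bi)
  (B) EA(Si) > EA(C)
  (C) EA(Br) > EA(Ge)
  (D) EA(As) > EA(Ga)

(B)

The general trend: electron affinity increases across a period and decreases down a group.
(A) I (period 5, group 17) vs Bi (period 6, group 15): the stated order agrees with the simple trend.
(B) Si (period 3, group 14) vs C (period 2, group 14): the stated order contradicts the simple trend.
(C) Br (period 4, group 17) vs Ge (period 4, group 14): the stated order agrees with the simple trend.
(D) As (period 4, group 15) vs Ga (period 4, group 13): the stated order agrees with the simple trend.
The exception is (B): Si's larger, more diffuse 3p orbitals accept an added electron slightly more readily than C's compact 2p.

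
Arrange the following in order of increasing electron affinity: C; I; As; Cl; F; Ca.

Ca < As < C < I < F < Cl

C is in period 2, group 14; F is in period 2, group 17; Cl is in period 3, group 17; Ca is in period 4, group 2; As is in period 4, group 15; I is in period 5, group 17.
EA tends to increase across a period and decrease down a group, though the pattern is less regular than for IE or radius.
Neither a single period nor a single group — weigh both effects.
As > Ca: As lies to the right of Ca in period 4, so the across-period effect alone puts As higher.
C > As: period and group pull opposite ways; the down-group shift dominates (122 vs 78 kJ/mol).
I > C: period and group pull opposite ways; the across-period shift dominates (295 vs 122 kJ/mol).
F > I: F sits above I in group 17, so the down-group effect alone puts F higher.
Cl > F: this pair runs against the simple trend — see the exception note.
Note the exception: Cl has a higher electron affinity than F, contrary to the simple trend — F's small 2p subshell makes the incoming electron feel strong e⁻–e⁻ repulsion, so Cl actually releases more energy on gaining an electron.
Approximate values (kJ/mol): C 122, F 328, Cl 349, Ca 2, As 78, I 295.
So from lowest to highest: Ca < As < C < I < F < Cl.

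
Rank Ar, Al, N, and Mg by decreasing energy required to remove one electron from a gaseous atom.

Ar, N, Mg, Al

N is in period 2, group 15; Mg is in period 3, group 2; Al is in period 3, group 13; Ar is in period 3, group 18.
Removing the outermost electron gets harder across a period and easier down a group.
These span different periods and groups, so the two trends combine.
Mg > Al: this pair runs against the simple trend — see the exception note.
N > Mg: relative to Mg, both the across-period and down-group shifts push N's first ionization energy up.
Ar > N: the two effects oppose for this pair; the across-period effect wins (1521 vs 1402 kJ/mol).
Note the exception: Mg has a higher first ionization energy than Al, contrary to the simple trend — Al's single 3p electron is easier to remove than one from Mg's filled 3s².
Approximate values (kJ/mol): N 1402, Mg 738, Al 578, Ar 1521.
So from highest to lowest: Ar > N > Mg > Al.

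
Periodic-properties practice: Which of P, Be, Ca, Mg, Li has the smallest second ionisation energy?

After 1 electron has been removed, what remains? P⁺ still has 4 valence electrons; Be⁺ still has 1 valence electron; Ca⁺ still has 1 valence electron; Mg⁺ still has 1 valence electron; Li⁺ is the bare [He] core.
Core electrons are held far more tightly than valence electrons, so Li tops the IE_2 order.
Valence configurations: P⁺ [Ne]3s²3p², Be⁺ [He]2s¹, Ca⁺ [Ar]4s¹, Mg⁺ [Ne]3s¹.
The numbers (kJ/mol): P 1907, Be 1757, Ca 1145, Mg 1451, Li 7298.
Putting it together, IE_2: Ca < Mg < Be < P < Li.

Ca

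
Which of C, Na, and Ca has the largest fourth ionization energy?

Na

After 3 electrons have been removed, what remains? C³⁺ still has 1 valence electron; Na³⁺ is already 2 electrons into the core; Ca³⁺ is already 1 electron into the core.
Breaking into a closed-shell core is much more expensive than removing a leftover valence electron — Ca and Na have the largest IE_4 here.
The numbers (kJ/mol): C 6223, Na 9543, Ca 6491.
So the fourth ionization energies run C < Ca < Na.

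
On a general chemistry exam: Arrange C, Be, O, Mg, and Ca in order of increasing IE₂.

Ca < Mg < Be < C < O

IE_2 is the cost of taking one more electron from the +1 cation: C⁺ still has 3 valence electrons; Be⁺ still has 1 valence electron; O⁺ still has 5 valence electrons; Mg⁺ still has 1 valence electron; Ca⁺ still has 1 valence electron.
All are still removing valence electrons, so compare the +1 ions as you would atoms: IE_2 generally rises across a period (higher Z_eff) and falls down a group (larger shell), subject to the usual subshell exceptions.
Valence configurations: C⁺ [He]2s²2p¹, Be⁺ [He]2s¹, O⁺ [He]2s²2p³, Mg⁺ [Ne]3s¹, Ca⁺ [Ar]4s¹.
The numbers (kJ/mol): C 2353, Be 1757, O 3388, Mg 1451, Ca 1145.
Overall IE_2 order: Ca < Mg < Be < C < O.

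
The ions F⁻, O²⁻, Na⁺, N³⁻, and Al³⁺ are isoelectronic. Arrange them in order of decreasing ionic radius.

N³⁻ > O²⁻ > F⁻ > Na⁺ > Al³⁺

All of these have 10 electrons, so size is governed by nuclear charge alone: the more protons, the stronger the pull on the same electron cloud, and the smaller the ion.
Nuclear charges: Al³⁺ (Z=13), Na⁺ (Z=11), F⁻ (Z=9), O²⁻ (Z=8), N³⁻ (Z=7).
Largest to smallest: N³⁻ > O²⁻ > F⁻ > Na⁺ > Al³⁺.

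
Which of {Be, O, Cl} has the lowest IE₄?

After 3 electrons have been removed, what remains? Be³⁺ is already 1 electron into the core; O³⁺ still has 3 valence electrons; Cl³⁺ still has 4 valence electrons.
Core electrons are held far more tightly than valence electrons, so Be tops the IE_4 order.
Valence configurations: O³⁺ [He]2s²2p¹, Cl³⁺ [Ne]3s²3p².
Tabulated IE_4 (kJ/mol): Be 21007, O 7469, Cl 5159.
Putting it together, IE_4: Cl < O < Be.

Cl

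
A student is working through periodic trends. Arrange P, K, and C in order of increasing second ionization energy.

After 1 electron has been removed, what remains? P⁺ still has 4 valence electrons; K⁺ is the bare [Ar] core; C⁺ still has 3 valence electrons.
Pulling an electron out of a noble-gas core costs far more than removing a remaining valence electron, so K sits at the high end of IE_2.
Valence configurations: P⁺ [Ne]3s²3p², C⁺ [He]2s²2p¹.
Tabulated IE_2 (kJ/mol): P 1907, K 3052, C 2353.
Overall IE_2 order: P < C < K.

P < C < K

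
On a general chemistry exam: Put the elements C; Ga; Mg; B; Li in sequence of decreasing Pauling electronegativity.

C, B, Ga, Mg, Li

Li is in period 2, group 1; B is in period 2, group 13; C is in period 2, group 14; Mg is in period 3, group 2; Ga is in period 4, group 13.
Electronegativity increases across a period and decreases down a group, tracking effective nuclear charge and atomic size.
Neither a single period nor a single group — weigh both effects.
Mg > Li: period and group pull opposite ways; the across-period shift dominates (1.31 vs 0.98).
Ga > Mg: the two effects oppose for this pair; the across-period effect wins (1.81 vs 1.31).
B > Ga: B sits above Ga in group 13, so the down-group effect alone puts B higher.
C > B: C lies to the right of B in period 2, so the across-period effect alone puts C higher.
Tabulated electronegativity (Pauling): Li 0.98, B 2.04, C 2.55, Mg 1.31, Ga 1.81.
So from highest to lowest: C > B > Ga > Mg > Li.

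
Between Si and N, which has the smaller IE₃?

After 2 electrons have been removed, what remains? Si²⁺ still has 2 valence electrons; N²⁺ still has 3 valence electrons.
All are still removing valence electrons, so compare the +2 ions as you would atoms: IE_3 generally rises across a period (higher Z_eff) and falls down a group (larger shell), subject to the usual subshell exceptions.
Valence configurations: Si²⁺ [Ne]3s², N²⁺ [He]2s²2p¹.
The numbers (kJ/mol): Si 3232, N 4578.
Overall IE_3 order: Si < N.

Si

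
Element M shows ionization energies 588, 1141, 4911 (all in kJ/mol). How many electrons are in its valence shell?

2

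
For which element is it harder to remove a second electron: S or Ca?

S

The second ionization energy removes an electron from the +1 ion. For each element: S⁺ still has 5 valence electrons; Ca⁺ still has 1 valence electron.
All are still removing valence electrons, so compare the +1 ions as you would atoms: IE_2 generally rises across a period (higher Z_eff) and falls down a group (larger shell), subject to the usual subshell exceptions.
Valence configurations: S⁺ [Ne]3s²3p³, Ca⁺ [Ar]4s¹.
The numbers (kJ/mol): S 2252, Ca 1145.
Overall IE_2 order: Ca < S.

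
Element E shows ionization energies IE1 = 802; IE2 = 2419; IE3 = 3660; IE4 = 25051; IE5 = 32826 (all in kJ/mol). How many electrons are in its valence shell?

3

Look for the largest jump between consecutive ionization energies: IE4/IE3 ≈ 6.8, far larger than any earlier ratio.
That jump marks the point where a core electron is being removed. So the atom has 3 valence electrons.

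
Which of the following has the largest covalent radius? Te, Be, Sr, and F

Radius decreases left→right (rising Z_eff, same n) and increases top→bottom (higher n).
Neither a single period nor a single group — weigh both effects.
Be > F: Be lies to the left of F in period 2, so the across-period effect alone puts Be larger.
Te > Be: the two effects oppose for this pair; the down-group effect wins (136 vs 102 pm).
Sr > Te: Sr lies to the left of Te in period 5, so the across-period effect alone puts Sr larger.
Approximate values (pm): Be 102, F 64, Sr 185, Te 136.
The largest covalent radius among these belongs to Sr.

Sr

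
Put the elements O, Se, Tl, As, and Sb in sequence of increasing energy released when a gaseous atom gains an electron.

Tl < As < Sb < O < Se

EA tends to increase across a period and decrease down a group, though the pattern is less regular than for IE or radius.
Here both period and group differ, so the two effects have to be weighed against each other.
As > Tl: relative to Tl, both the across-period and down-group shifts push As's electron affinity up.
Sb > As: this pair runs against the simple trend — see the exception note.
O > Sb: relative to Sb, both the across-period and down-group shifts push O's electron affinity up.
Se > O: this pair runs against the simple trend — see the exception note.
Note the exception: Sb has a higher electron affinity than As, contrary to the simple trend — both are half-filled np³, but the pairing/repulsion penalty for the added electron shrinks as the p orbitals become larger and more diffuse down the group, and for Sb that outweighs the weaker nuclear attraction.
Note the exception: Se has a higher electron affinity than O, contrary to the simple trend — O's compact 2p subshell gives strong electron–electron repulsion on the added electron.
For reference (kJ/mol): O 141, As 78, Se 195, Sb 103, Tl 19.
So from lowest to highest: Tl < As < Sb < O < Se.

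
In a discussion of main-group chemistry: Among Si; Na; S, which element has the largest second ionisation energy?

Na

After 1 electron has been removed, what remains? Si⁺ still has 3 valence electrons; Na⁺ is the bare [Ne] core; S⁺ still has 5 valence electrons.
Breaking into a closed-shell core is much more expensive than removing a leftover valence electron — Na has the largest IE_2 here.
Valence configurations: Si⁺ [Ne]3s²3p¹, S⁺ [Ne]3s²3p³.
Tabulated IE_2 (kJ/mol): Si 1577, Na 4562, S 2252.
So the second ionization energies run Si < S < Na.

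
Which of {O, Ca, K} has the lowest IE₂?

Ca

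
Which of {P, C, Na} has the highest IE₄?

Na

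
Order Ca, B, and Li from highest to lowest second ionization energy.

IE_2 is the cost of taking one more electron from the +1 cation: Ca⁺ still has 1 valence electron; B⁺ still has 2 valence electrons; Li⁺ is the bare [He] core.
Core electrons are held far more tightly than valence electrons, so Li tops the IE_2 order.
Valence configurations: Ca⁺ [Ar]4s¹, B⁺ [He]2s².
The numbers (kJ/mol): Ca 1145, B 2427, Li 7298.
Overall IE_2 order: Ca < B < Li.

Li, B, Ca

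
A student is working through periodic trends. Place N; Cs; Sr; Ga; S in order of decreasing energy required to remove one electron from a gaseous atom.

IE₁ increases left→right with effective nuclear charge and decreases top→bottom as the valence shell moves farther out.
Here both period and group differ, so the two effects have to be weighed against each other.
Sr > Cs: both effects reinforce here, so Sr is clearly the higher of the two.
Ga > Sr: relative to Sr, both the across-period and down-group shifts push Ga's first ionization energy up.
S > Ga: relative to Ga, both the across-period and down-group shifts push S's first ionization energy up.
N > S: period and group pull opposite ways; the down-group shift dominates (1402 vs 1000 kJ/mol).
Tabulated first ionization energy (kJ/mol): N 1402, S 1000, Ga 579, Sr 550, Cs 376.
So from highest to lowest: N > S > Ga > Sr > Cs.

N, S, Ga, Sr, Cs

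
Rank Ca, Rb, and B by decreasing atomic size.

B is in period 2, group 13; Ca is in period 4, group 2; Rb is in period 5, group 1.
Radius decreases left→right (rising Z_eff, same n) and increases top→bottom (higher n).
Neither a single period nor a single group — weigh both effects.
Ca > B: both effects reinforce here, so Ca is clearly the larger of the two.
Rb > Ca: relative to Ca, both the across-period and down-group shifts push Rb's atomic radius up.
For reference (pm): B 85, Ca 171, Rb 210.
So from largest to smallest: Rb > Ca > B.

Rb, Ca, B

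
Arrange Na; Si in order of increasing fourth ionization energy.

Si < Na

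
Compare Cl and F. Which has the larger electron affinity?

EA tends to increase across a period and decrease down a group, though the pattern is less regular than for IE or radius.
All are in group 17; the group trend (electron affinity increases up the group) applies, with the exception below.
Note the exception: Cl has a higher electron affinity than F, contrary to the simple trend — F's small 2p subshell makes the incoming electron feel strong e⁻–e⁻ repulsion, so Cl actually releases more energy on gaining an electron.
Tabulated electron affinity (kJ/mol): F 328, Cl 349.
So Cl has the larger electron affinity (Cl > F).

Cl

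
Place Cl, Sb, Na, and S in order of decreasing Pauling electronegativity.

Na is in period 3, group 1; S is in period 3, group 16; Cl is in period 3, group 17; Sb is in period 5, group 15.
EN rises left→right (higher Z_eff, smaller atoms) and falls top→bottom (larger, more shielded atoms).
Here both period and group differ, so the two effects have to be weighed against each other.
Sb > Na: the two effects oppose for this pair; the across-period effect wins (2.05 vs 0.93).
S > Sb: both effects reinforce here, so S is clearly the higher of the two.
Cl > S: both are in period 3; the period trend gives Cl the larger value.
Approximate values (Pauling): Na 0.93, S 2.58, Cl 3.16, Sb 2.05.
So from highest to lowest: Cl > S > Sb > Na.

Cl, S, Sb, Na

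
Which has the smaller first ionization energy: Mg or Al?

Al

Removing the outermost electron gets harder across a period and easier down a group.
All lie in period 3; the across-period trend (first ionization energy increases left to right) applies, with the exception below.
Note the exception: Mg has a higher first ionization energy than Al, contrary to the simple trend — Al's single 3p electron is easier to remove than one from Mg's filled 3s².
Tabulated first ionization energy (kJ/mol): Mg 738, Al 578.
So Al has the smaller first ionization energy (Al < Mg).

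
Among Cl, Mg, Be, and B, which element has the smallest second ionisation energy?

Mg

IE_2 is the cost of taking one more electron from the +1 cation: Cl⁺ still has 6 valence electrons; Mg⁺ still has 1 valence electron; Be⁺ still has 1 valence electron; B⁺ still has 2 valence electrons.
All are still removing valence electrons, so compare the +1 ions as you would atoms: IE_2 generally rises across a period (higher Z_eff) and falls down a group (larger shell), subject to the usual subshell exceptions.
Valence configurations: Cl⁺ [Ne]3s²3p⁴, Mg⁺ [Ne]3s¹, Be⁺ [He]2s¹, B⁺ [He]2s².
The numbers (kJ/mol): Cl 2298, Mg 1451, Be 1757, B 2427.
Putting it together, IE_2: Mg < Be < Cl < B.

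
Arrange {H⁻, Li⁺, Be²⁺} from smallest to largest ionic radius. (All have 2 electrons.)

Be²⁺ < Li⁺ < H⁻

All of these have 2 electrons, so size is governed by nuclear charge alone: the more protons, the stronger the pull on the same electron cloud, and the smaller the ion.
Nuclear charges: Be²⁺ (Z=4), Li⁺ (Z=3), H⁻ (Z=1).
Smallest to largest: Be²⁺ < Li⁺ < H⁻.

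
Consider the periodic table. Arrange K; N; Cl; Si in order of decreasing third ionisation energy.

N, K, Cl, Si

Consider each +2 ion: K²⁺ is already 1 electron into the core; N²⁺ still has 3 valence electrons; Cl²⁺ still has 5 valence electrons; Si²⁺ still has 2 valence electrons.
Usually core removal costs more than valence removal, but here the competition is close: a tightly held n=2 valence electron can cost more to remove than an n=3 core electron, so the actual values have to decide it.
Valence configurations: N²⁺ [He]2s²2p¹, Cl²⁺ [Ne]3s²3p³, Si²⁺ [Ne]3s².
The numbers (kJ/mol): K 4420, N 4578, Cl 3822, Si 3232.
Hence IE_3: Si < Cl < K < N.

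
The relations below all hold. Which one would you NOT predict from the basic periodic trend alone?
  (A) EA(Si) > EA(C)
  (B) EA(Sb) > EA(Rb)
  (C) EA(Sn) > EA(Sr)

(A)

The general trend: electron affinity increases across a period and decreases down a group.
(A) Si (period 3, group 14) vs C (period 2, group 14): the stated order contradicts the simple trend.
(B) Sb (period 5, group 15) vs Rb (period 5, group 1): the stated order agrees with the simple trend.
(C) Sn (period 5, group 14) vs Sr (period 5, group 2): the stated order agrees with the simple trend.
The exception is (A): Si's larger, more diffuse 3p orbitals accept an added electron slightly more readily than C's compact 2p.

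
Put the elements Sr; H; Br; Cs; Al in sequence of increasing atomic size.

H < Br < Al < Sr < Cs

H is in period 1, group 1; Al is in period 3, group 13; Br is in period 4, group 17; Sr is in period 5, group 2; Cs is in period 6, group 1.
Radius decreases left→right (rising Z_eff, same n) and increases top→bottom (higher n).
Here both period and group differ, so the two effects have to be weighed against each other.
Br > H: period and group pull opposite ways; the down-group shift dominates (114 vs 32 pm).
Al > Br: period and group pull opposite ways; the across-period shift dominates (126 vs 114 pm).
Sr > Al: relative to Al, both the across-period and down-group shifts push Sr's atomic radius up.
Cs > Sr: relative to Sr, both the across-period and down-group shifts push Cs's atomic radius up.
Approximate values (pm): H 32, Al 126, Br 114, Sr 185, Cs 232.
So from smallest to largest: H < Br < Al < Sr < Cs.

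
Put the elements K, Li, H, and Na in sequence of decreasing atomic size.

K > Na > Li > H

H is in period 1, group 1; Li is in period 2, group 1; Na is in period 3, group 1; K is in period 4, group 1.
Moving right in a period, electrons are added to the same shell under a stronger nuclear pull, so atoms get smaller; moving down, a new shell is opened and atoms get larger.
All are in group 1, so atomic radius increases down the group.
So from largest to smallest: K > Na > Li > H.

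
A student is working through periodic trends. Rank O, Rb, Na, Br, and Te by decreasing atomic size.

Rb > Na > Te > Br > O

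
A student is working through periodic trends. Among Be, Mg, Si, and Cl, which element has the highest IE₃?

Be

Consider each +2 ion: Be²⁺ is the bare [He] core; Mg²⁺ is the bare [Ne] core; Si²⁺ still has 2 valence electrons; Cl²⁺ still has 5 valence electrons.
Pulling an electron out of a noble-gas core costs far more than removing a remaining valence electron, so Mg and Be sit at the high end of IE_3.
Valence configurations: Si²⁺ [Ne]3s², Cl²⁺ [Ne]3s²3p³.
Tabulated IE_3 (kJ/mol): Be 14849, Mg 7733, Si 3232, Cl 3822.
So the third ionization energies run Si < Cl < Mg < Be.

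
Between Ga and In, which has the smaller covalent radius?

Ga

Atomic radius shrinks across a period as nuclear charge pulls the same shell inward, and grows down a group as new shells are added.
All are in group 13, so atomic radius increases down the group.
So Ga has the smaller covalent radius (Ga < In).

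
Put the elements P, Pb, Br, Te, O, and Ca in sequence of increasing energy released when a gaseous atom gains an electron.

Electron affinity generally becomes more exothermic across a period toward the halogens and less exothermic down a group.
Neither a single period nor a single group — weigh both effects.
Pb > Ca: period and group pull opposite ways; the across-period shift dominates (35 vs 2 kJ/mol).
P > Pb: both effects reinforce here, so P is clearly the higher of the two.
O > P: both effects reinforce here, so O is clearly the higher of the two.
Te > O: this pair runs against the simple trend — see the exception note.
Br > Te: relative to Te, both the across-period and down-group shifts push Br's electron affinity up.
Note the exception: Te has a higher electron affinity than O, contrary to the simple trend — O's compact 2p subshell gives strong electron–electron repulsion on the added electron.
For reference (kJ/mol): O 141, P 72, Ca 2, Br 325, Te 190, Pb 35.
So from lowest to highest: Ca < Pb < P < O < Te < Br.

Ca < Pb < P < O < Te < Br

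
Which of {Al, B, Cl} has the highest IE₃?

IE_3 is the cost of taking one more electron from the +2 cation: Al²⁺ still has 1 valence electron; B²⁺ still has 1 valence electron; Cl²⁺ still has 5 valence electrons.
All are still removing valence electrons, so compare the +2 ions as you would atoms: IE_3 generally rises across a period (higher Z_eff) and falls down a group (larger shell), subject to the usual subshell exceptions.
Valence configurations: Al²⁺ [Ne]3s¹, B²⁺ [He]2s¹, Cl²⁺ [Ne]3s²3p³.
Approximate IE_3 values (kJ/mol): Al 2745, B 3660, Cl 3822.
So the third ionization energies run Al < B < Cl.

Cl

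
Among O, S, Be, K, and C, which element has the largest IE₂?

O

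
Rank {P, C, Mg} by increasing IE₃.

IE_3 is the cost of taking one more electron from the +2 cation: P²⁺ still has 3 valence electrons; C²⁺ still has 2 valence electrons; Mg²⁺ is the bare [Ne] core.
Breaking into a closed-shell core is much more expensive than removing a leftover valence electron — Mg has the largest IE_3 here.
Valence configurations: P²⁺ [Ne]3s²3p¹, C²⁺ [He]2s².
The numbers (kJ/mol): P 2914, C 4620, Mg 7733.
So the third ionization energies run P < C < Mg.

P, C, Mg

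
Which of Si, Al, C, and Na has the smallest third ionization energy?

The third ionization energy removes an electron from the +2 ion. For each element: Si²⁺ still has 2 valence electrons; Al²⁺ still has 1 valence electron; C²⁺ still has 2 valence electrons; Na²⁺ is already 1 electron into the core.
Core electrons are held far more tightly than valence electrons, so Na tops the IE_3 order.
Valence configurations: Si²⁺ [Ne]3s², Al²⁺ [Ne]3s¹, C²⁺ [He]2s².
Tabulated IE_3 (kJ/mol): Si 3232, Al 2745, C 4620, Na 6910.
Overall IE_3 order: Al < Si < C < Na.

Al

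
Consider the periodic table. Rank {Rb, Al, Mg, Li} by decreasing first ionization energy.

Mg, Al, Li, Rb

Li is in period 2, group 1; Mg is in period 3, group 2; Al is in period 3, group 13; Rb is in period 5, group 1.
IE₁ increases left→right with effective nuclear charge and decreases top→bottom as the valence shell moves farther out.
Here both period and group differ, so the two effects have to be weighed against each other.
Li > Rb: Li sits above Rb in group 1, so the down-group effect alone puts Li higher.
Al > Li: period and group pull opposite ways; the across-period shift dominates (578 vs 520 kJ/mol).
Mg > Al: this pair runs against the simple trend — see the exception note.
Note the exception: Mg has a higher first ionization energy than Al, contrary to the simple trend — Al's single 3p electron is easier to remove than one from Mg's filled 3s².
For reference (kJ/mol): Li 520, Mg 738, Al 578, Rb 403.
So from highest to lowest: Mg > Al > Li > Rb.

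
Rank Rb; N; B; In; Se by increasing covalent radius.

Atomic radius shrinks across a period as nuclear charge pulls the same shell inward, and grows down a group as new shells are added.
Here both period and group differ, so the two effects have to be weighed against each other.
B > N: both are in period 2; the period trend gives B the larger value.
Se > B: period and group pull opposite ways; the down-group shift dominates (116 vs 85 pm).
In > Se: both effects reinforce here, so In is clearly the larger of the two.
Rb > In: Rb lies to the left of In in period 5, so the across-period effect alone puts Rb larger.
For reference (pm): B 85, N 71, Se 116, Rb 210, In 142.
So from smallest to largest: N < B < Se < In < Rb.

N < B < Se < In < Rb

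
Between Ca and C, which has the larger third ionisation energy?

Ca

IE_3 is the cost of taking one more electron from the +2 cation: Ca²⁺ is the bare [Ar] core; C²⁺ still has 2 valence electrons.
Pulling an electron out of a noble-gas core costs far more than removing a remaining valence electron, so Ca sits at the high end of IE_3.
Tabulated IE_3 (kJ/mol): Ca 4912, C 4620.
Putting it together, IE_3: C < Ca.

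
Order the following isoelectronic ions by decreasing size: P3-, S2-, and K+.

P3- > S2- > K+

All of these have 18 electrons, so size is governed by nuclear charge alone: the more protons, the stronger the pull on the same electron cloud, and the smaller the ion.
Nuclear charges: K+ (Z=19), S2- (Z=16), P3- (Z=15).
Largest to smallest: P3- > S2- > K+.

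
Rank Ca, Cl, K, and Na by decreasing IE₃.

Consider each +2 ion: Ca²⁺ is the bare [Ar] core; Cl²⁺ still has 5 valence electrons; K²⁺ is already 1 electron into the core; Na²⁺ is already 1 electron into the core.
Pulling an electron out of a noble-gas core costs far more than removing a remaining valence electron, so K, Ca and Na sit at the high end of IE_3.
Tabulated IE_3 (kJ/mol): Ca 4912, Cl 3822, K 4420, Na 6910.
Putting it together, IE_3: Cl < K < Ca < Na.

Na, Ca, K, Cl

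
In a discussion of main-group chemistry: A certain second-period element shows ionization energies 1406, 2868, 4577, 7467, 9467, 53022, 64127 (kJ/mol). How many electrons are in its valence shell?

Look for the largest jump between consecutive ionization energies: IE6/IE5 ≈ 5.6, far larger than any earlier ratio.
That jump marks the point where a core electron is being removed. So the atom has 5 valence electrons.

5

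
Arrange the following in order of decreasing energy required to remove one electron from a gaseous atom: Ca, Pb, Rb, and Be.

Be, Pb, Ca, Rb

Be is in period 2, group 2; Ca is in period 4, group 2; Rb is in period 5, group 1; Pb is in period 6, group 14.
Across a period the outer electron is held more tightly (higher IE₁); down a group it sits in a higher shell, more shielded, and comes off more easily.
Here both period and group differ, so the two effects have to be weighed against each other.
Ca > Rb: relative to Rb, both the across-period and down-group shifts push Ca's first ionization energy up.
Pb > Ca: the two effects oppose for this pair; the across-period effect wins (716 vs 590 kJ/mol).
Be > Pb: period and group pull opposite ways; the down-group shift dominates (900 vs 716 kJ/mol).
Tabulated first ionization energy (kJ/mol): Be 900, Ca 590, Rb 403, Pb 716.
So from highest to lowest: Be > Pb > Ca > Rb.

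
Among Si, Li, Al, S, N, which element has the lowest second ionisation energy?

Si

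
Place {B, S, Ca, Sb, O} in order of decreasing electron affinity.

Adding an electron releases more energy for atoms nearer the top right (short of the noble gases).
Neither a single period nor a single group — weigh both effects.
B > Ca: relative to Ca, both the across-period and down-group shifts push B's electron affinity up.
Sb > B: the two effects oppose for this pair; the across-period effect wins (103 vs 27 kJ/mol).
O > Sb: both effects reinforce here, so O is clearly the higher of the two.
S > O: this pair runs against the simple trend — see the exception note.
Note the exception: S has a higher electron affinity than O, contrary to the simple trend — the compact 2p subshell of O repels the added electron more than S's larger 3p does.
For reference (kJ/mol): B 27, O 141, S 200, Ca 2, Sb 103.
So from highest to lowest: S > O > Sb > B > Ca.

S > O > Sb > B > Ca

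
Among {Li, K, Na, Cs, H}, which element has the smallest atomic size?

H

H is in period 1, group 1; Li is in period 2, group 1; Na is in period 3, group 1; K is in period 4, group 1; Cs is in period 6, group 1.
Radius decreases left→right (rising Z_eff, same n) and increases top→bottom (higher n).
All are in group 1, so atomic radius increases down the group.
The smallest atomic size among these belongs to H.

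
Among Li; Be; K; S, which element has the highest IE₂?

Li

IE_2 is the cost of taking one more electron from the +1 cation: Li⁺ is the bare [He] core; Be⁺ still has 1 valence electron; K⁺ is the bare [Ar] core; S⁺ still has 5 valence electrons.
Pulling an electron out of a noble-gas core costs far more than removing a remaining valence electron, so K and Li sit at the high end of IE_2.
Valence configurations: Be⁺ [He]2s¹, S⁺ [Ne]3s²3p³.
Tabulated IE_2 (kJ/mol): Li 7298, Be 1757, K 3052, S 2252.
So the second ionization energies run Be < S < K < Li.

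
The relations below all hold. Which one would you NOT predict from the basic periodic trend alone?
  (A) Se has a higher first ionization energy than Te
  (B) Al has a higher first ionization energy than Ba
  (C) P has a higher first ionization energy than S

The general trend: first ionization energy increases across a period and decreases down a group.
(A) Se (period 4, group 16) vs Te (period 5, group 16): the stated order agrees with the simple trend.
(B) Al (period 3, group 13) vs Ba (period 6, group 2): the stated order agrees with the simple trend.
(C) P (period 3, group 15) vs S (period 3, group 16): the stated order contradicts the simple trend.
The exception is (C): S (3p⁴) ionizes more easily than half-filled P (3p³) because the paired 3p electron in S is pushed out by e⁻–e⁻ repulsion.

(C)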